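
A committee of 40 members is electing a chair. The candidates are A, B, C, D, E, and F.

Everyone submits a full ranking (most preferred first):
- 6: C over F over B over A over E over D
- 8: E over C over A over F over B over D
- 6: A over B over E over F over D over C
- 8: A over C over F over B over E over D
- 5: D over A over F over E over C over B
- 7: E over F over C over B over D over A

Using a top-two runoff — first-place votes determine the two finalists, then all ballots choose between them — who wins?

Round 1 first-place votes: A 14, B 0, C 6, D 5, E 15, F 0. E and A advance.
Runoff: E is ranked above A on 15 ballots, A above E on 25.

A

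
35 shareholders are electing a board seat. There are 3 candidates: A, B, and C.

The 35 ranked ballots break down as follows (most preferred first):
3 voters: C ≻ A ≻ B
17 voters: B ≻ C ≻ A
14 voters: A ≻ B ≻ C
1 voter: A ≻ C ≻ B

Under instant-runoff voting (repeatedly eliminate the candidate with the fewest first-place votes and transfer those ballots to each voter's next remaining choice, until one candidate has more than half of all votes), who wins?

A

Round 1: A 15, B 17, C 3. C eliminated.
Round 2: A 18, B 17. A has a majority (≥18).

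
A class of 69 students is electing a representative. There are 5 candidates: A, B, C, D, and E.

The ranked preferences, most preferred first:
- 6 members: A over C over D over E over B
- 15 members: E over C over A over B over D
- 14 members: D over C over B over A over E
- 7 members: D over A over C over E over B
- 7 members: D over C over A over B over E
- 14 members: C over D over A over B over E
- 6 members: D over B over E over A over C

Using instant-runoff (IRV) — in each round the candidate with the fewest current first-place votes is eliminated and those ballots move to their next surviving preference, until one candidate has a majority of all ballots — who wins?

Round 1: A 6, B 0, C 14, D 34, E 15. B eliminated.
Round 2: A 6, C 14, D 34, E 15. A eliminated.
Round 3: C 20, D 34, E 15. E eliminated.
Round 4: C 35, D 34. C has a majority (≥35).

C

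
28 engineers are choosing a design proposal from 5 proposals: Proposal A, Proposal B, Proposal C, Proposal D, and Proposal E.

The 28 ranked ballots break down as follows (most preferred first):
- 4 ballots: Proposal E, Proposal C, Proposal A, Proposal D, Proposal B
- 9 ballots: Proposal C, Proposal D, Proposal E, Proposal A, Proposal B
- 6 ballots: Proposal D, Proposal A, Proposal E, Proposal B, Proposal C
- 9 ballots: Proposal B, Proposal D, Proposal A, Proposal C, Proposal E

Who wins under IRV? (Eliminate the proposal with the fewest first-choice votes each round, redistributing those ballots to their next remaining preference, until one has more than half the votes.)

Round 1: Proposal A 0, Proposal B 9, Proposal C 9, Proposal D 6, Proposal E 4. Proposal A eliminated.
Round 2: Proposal B 9, Proposal C 9, Proposal D 6, Proposal E 4. Proposal E eliminated.
Round 3: Proposal B 9, Proposal C 13, Proposal D 6. Proposal D eliminated.
Round 4: Proposal B 15, Proposal C 13. Proposal B has a majority (≥15).

Proposal B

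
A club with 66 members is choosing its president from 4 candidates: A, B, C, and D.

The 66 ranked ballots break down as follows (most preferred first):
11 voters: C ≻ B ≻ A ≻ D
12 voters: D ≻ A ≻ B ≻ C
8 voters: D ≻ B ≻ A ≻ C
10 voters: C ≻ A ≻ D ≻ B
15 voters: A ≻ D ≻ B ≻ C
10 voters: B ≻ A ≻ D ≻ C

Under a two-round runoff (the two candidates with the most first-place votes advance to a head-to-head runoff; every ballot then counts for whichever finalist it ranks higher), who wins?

Round 1 first-place votes: A 15, B 10, C 21, D 20. C and D advance.
Runoff: C is ranked above D on 21 ballots, D above C on 45.

D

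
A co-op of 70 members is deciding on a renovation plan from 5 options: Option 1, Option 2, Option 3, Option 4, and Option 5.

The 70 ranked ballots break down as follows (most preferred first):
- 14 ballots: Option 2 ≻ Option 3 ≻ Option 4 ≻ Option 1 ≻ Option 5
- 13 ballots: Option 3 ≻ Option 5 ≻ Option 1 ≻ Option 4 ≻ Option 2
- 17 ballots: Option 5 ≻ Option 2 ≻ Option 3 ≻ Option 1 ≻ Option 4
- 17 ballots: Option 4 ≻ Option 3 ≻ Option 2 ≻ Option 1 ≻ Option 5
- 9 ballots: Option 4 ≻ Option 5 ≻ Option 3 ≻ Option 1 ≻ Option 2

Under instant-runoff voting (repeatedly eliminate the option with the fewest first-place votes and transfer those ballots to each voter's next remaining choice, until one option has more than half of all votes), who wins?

Option 4

Round 1: Option 1 0, Option 2 14, Option 3 13, Option 4 26, Option 5 17. Option 1 eliminated.
Round 2: Option 2 14, Option 3 13, Option 4 26, Option 5 17. Option 3 eliminated.
Round 3: Option 2 14, Option 4 26, Option 5 30. Option 2 eliminated.
Round 4: Option 4 40, Option 5 30. Option 4 has a majority (≥36).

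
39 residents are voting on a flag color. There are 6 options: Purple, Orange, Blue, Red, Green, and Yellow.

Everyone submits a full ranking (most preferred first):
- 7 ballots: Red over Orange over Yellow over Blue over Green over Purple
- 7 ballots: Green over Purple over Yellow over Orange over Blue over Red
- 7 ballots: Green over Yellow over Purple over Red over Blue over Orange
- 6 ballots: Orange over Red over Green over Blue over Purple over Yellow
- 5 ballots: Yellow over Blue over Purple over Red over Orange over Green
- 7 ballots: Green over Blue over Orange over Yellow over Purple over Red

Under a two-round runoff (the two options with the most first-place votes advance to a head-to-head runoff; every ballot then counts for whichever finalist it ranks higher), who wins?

Green

Round 1 first-place votes: Purple 0, Orange 6, Blue 0, Red 7, Green 21, Yellow 5. Green and Red advance.
Runoff: Green is ranked above Red on 21 ballots, Red above Green on 18.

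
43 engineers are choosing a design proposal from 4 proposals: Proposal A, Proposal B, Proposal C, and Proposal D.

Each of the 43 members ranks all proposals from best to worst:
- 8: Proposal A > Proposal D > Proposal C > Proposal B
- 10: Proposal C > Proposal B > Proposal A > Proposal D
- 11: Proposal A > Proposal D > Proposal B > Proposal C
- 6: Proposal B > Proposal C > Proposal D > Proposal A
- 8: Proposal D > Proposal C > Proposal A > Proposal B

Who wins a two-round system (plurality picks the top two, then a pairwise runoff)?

Proposal C

Round 1 first-place votes: Proposal A 19, Proposal B 6, Proposal C 10, Proposal D 8. Proposal A and Proposal C advance.
Runoff: Proposal A is ranked above Proposal C on 19 ballots, Proposal C above Proposal A on 24.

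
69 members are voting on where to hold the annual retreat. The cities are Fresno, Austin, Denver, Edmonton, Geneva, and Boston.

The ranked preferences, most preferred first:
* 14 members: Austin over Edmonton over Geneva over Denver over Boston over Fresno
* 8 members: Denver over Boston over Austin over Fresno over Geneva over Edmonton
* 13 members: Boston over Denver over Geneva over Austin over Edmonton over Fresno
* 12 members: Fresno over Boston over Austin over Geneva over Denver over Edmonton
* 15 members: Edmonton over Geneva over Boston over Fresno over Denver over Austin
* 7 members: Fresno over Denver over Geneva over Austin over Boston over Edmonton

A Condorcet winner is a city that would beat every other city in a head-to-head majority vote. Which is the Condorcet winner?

Geneva

Geneva vs Fresno: 42–27
Geneva vs Austin: 35–34
Geneva vs Denver: 41–28
Geneva vs Edmonton: 40–29
Geneva vs Boston: 36–33
Geneva beats every other city.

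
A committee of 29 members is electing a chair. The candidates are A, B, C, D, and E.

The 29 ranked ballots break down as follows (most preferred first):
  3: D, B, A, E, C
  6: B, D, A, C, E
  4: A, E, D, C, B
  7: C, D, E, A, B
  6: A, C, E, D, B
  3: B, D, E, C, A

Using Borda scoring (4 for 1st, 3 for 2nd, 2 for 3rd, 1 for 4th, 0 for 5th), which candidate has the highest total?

D

A: 3×2 + 6×2 + 4×4 + 7×1 + 6×4 + 3×0 = 65
B: 3×3 + 6×4 + 4×0 + 7×0 + 6×0 + 3×4 = 45
C: 3×0 + 6×1 + 4×1 + 7×4 + 6×3 + 3×1 = 59
D: 3×4 + 6×3 + 4×2 + 7×3 + 6×1 + 3×3 = 74
E: 3×1 + 6×0 + 4×3 + 7×2 + 6×2 + 3×2 = 47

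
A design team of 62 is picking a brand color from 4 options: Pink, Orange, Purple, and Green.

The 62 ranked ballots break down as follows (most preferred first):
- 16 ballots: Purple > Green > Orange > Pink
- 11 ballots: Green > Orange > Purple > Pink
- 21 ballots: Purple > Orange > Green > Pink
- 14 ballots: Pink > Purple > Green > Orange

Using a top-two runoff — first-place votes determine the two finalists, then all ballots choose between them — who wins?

Round 1 first-place votes: Pink 14, Orange 0, Purple 37, Green 11. Purple and Pink advance.
Runoff: Purple is ranked above Pink on 48 ballots, Pink above Purple on 14.

Purple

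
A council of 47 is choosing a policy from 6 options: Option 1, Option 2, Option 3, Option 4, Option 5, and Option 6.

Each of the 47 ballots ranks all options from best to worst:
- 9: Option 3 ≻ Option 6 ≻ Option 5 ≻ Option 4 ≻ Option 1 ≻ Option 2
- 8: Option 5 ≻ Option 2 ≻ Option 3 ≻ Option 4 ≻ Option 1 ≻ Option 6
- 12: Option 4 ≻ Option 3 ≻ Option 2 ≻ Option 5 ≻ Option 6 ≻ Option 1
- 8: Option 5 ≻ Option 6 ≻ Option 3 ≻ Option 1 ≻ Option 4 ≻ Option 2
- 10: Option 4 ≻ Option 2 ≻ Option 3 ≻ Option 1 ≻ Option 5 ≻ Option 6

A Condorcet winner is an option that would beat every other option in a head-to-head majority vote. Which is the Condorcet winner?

Option 3 vs Option 1: 47–0
Option 3 vs Option 2: 29–18
Option 3 vs Option 4: 25–22
Option 3 vs Option 5: 31–16
Option 3 vs Option 6: 39–8
Option 3 beats every other option.

Option 3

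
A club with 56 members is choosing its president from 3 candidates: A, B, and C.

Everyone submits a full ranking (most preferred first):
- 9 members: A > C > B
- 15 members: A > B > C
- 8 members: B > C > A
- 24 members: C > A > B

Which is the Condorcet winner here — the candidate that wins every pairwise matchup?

C vs A: 32–24
C vs B: 33–23
C beats every other candidate.

C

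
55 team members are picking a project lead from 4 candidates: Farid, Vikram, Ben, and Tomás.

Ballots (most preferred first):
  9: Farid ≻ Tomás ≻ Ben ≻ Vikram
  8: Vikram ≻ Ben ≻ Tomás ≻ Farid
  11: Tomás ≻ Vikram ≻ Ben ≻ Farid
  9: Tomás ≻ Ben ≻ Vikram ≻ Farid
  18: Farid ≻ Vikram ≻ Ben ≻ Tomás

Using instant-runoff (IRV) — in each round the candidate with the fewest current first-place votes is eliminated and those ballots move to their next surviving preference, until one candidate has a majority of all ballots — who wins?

Tomás

Round 1: Farid 27, Vikram 8, Ben 0, Tomás 20. Ben eliminated.
Round 2: Farid 27, Vikram 8, Tomás 20. Vikram eliminated.
Round 3: Farid 27, Tomás 28. Tomás has a majority (≥28).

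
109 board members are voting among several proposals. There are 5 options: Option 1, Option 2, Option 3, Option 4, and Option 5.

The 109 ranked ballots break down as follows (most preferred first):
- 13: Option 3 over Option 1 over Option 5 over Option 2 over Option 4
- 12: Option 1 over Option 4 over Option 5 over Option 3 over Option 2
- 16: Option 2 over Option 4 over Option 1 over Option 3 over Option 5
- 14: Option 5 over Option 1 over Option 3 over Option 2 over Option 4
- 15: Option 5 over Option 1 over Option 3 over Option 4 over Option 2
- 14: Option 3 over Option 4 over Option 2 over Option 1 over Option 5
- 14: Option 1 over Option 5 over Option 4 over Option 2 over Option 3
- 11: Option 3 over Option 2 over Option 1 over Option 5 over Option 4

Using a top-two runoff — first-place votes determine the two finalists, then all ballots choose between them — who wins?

Option 5

Round 1 first-place votes: Option 1 26, Option 2 16, Option 3 38, Option 4 0, Option 5 29. Option 3 and Option 5 advance.
Runoff: Option 3 is ranked above Option 5 on 54 ballots, Option 5 above Option 3 on 55.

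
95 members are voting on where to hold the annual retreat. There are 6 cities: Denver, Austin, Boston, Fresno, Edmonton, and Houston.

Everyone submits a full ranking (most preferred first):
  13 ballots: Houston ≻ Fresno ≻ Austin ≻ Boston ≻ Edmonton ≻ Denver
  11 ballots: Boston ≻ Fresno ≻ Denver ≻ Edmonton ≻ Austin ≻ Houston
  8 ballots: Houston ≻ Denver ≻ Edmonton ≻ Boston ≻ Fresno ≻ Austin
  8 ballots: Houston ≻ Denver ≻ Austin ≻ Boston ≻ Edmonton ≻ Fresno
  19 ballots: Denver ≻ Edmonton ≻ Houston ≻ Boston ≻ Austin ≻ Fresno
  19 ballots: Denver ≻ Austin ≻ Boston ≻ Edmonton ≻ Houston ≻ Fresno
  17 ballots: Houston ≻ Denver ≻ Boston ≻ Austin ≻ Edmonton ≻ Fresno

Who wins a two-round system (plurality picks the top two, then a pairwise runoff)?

Round 1 first-place votes: Denver 38, Austin 0, Boston 11, Fresno 0, Edmonton 0, Houston 46. Houston and Denver advance.
Runoff: Houston is ranked above Denver on 46 ballots, Denver above Houston on 49.

Denver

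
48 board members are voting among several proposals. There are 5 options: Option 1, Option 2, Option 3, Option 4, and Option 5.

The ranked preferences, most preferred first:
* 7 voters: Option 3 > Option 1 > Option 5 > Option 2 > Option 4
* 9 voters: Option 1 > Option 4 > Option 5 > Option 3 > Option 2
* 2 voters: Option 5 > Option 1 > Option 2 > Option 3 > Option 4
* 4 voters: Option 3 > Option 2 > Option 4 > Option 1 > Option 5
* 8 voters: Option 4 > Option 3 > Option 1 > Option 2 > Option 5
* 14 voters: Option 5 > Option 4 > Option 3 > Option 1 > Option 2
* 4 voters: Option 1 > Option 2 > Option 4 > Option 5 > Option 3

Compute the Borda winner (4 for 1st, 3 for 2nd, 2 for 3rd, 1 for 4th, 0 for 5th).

Option 4

Option 1: 7×3 + 9×4 + 2×3 + 4×1 + 8×2 + 14×1 + 4×4 = 113
Option 2: 7×1 + 9×0 + 2×2 + 4×3 + 8×1 + 14×0 + 4×3 = 43
Option 3: 7×4 + 9×1 + 2×1 + 4×4 + 8×3 + 14×2 + 4×0 = 107
Option 4: 7×0 + 9×3 + 2×0 + 4×2 + 8×4 + 14×3 + 4×2 = 117
Option 5: 7×2 + 9×2 + 2×4 + 4×0 + 8×0 + 14×4 + 4×1 = 100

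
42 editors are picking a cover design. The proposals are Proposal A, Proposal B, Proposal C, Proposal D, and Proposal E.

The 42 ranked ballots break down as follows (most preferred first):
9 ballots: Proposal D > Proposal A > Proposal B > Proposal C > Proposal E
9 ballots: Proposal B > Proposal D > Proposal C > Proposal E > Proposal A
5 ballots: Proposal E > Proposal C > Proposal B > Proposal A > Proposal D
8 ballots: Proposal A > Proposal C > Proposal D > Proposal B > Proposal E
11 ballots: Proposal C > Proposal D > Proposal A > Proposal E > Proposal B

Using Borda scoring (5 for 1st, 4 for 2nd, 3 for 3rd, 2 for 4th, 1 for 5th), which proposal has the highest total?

Proposal A: 9×4 + 9×1 + 5×2 + 8×5 + 11×3 = 128
Proposal B: 9×3 + 9×5 + 5×3 + 8×2 + 11×1 = 114
Proposal C: 9×2 + 9×3 + 5×4 + 8×4 + 11×5 = 152
Proposal D: 9×5 + 9×4 + 5×1 + 8×3 + 11×4 = 154
Proposal E: 9×1 + 9×2 + 5×5 + 8×1 + 11×2 = 82

Proposal D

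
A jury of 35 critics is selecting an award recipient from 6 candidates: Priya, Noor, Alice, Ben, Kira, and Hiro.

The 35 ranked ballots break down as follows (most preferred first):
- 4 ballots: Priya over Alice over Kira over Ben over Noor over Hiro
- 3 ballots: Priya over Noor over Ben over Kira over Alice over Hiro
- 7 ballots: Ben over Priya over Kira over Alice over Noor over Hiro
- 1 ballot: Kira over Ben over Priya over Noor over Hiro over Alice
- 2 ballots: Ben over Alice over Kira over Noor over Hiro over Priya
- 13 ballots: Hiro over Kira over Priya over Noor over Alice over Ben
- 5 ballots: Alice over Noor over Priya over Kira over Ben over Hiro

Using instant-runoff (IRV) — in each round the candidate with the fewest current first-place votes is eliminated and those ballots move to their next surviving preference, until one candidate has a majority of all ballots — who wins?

Priya

Round 1: Priya 7, Noor 0, Alice 5, Ben 9, Kira 1, Hiro 13. Noor eliminated.
Round 2: Priya 7, Alice 5, Ben 9, Kira 1, Hiro 13. Kira eliminated.
Round 3: Priya 7, Alice 5, Ben 10, Hiro 13. Alice eliminated.
Round 4: Priya 12, Ben 10, Hiro 13. Ben eliminated.
Round 5: Priya 20, Hiro 15. Priya has a majority (≥18).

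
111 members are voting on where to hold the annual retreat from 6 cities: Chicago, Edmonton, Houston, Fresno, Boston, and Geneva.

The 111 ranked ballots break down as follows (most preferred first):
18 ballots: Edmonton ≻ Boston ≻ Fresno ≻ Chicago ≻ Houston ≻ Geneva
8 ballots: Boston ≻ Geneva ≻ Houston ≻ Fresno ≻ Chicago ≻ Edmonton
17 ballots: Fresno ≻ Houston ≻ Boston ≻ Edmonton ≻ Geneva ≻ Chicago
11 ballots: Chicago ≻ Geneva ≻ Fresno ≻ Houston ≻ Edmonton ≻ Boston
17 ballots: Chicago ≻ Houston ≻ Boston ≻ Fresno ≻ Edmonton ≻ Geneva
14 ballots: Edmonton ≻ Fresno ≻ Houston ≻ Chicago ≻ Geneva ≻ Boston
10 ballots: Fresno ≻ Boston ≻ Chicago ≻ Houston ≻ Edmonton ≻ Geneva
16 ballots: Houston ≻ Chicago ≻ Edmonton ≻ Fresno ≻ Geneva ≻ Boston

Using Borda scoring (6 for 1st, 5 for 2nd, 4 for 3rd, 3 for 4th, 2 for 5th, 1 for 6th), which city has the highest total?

Chicago: 18×3 + 8×2 + 17×1 + 11×6 + 17×6 + 14×3 + 10×4 + 16×5 = 417
Edmonton: 18×6 + 8×1 + 17×3 + 11×2 + 17×2 + 14×6 + 10×2 + 16×4 = 391
Houston: 18×2 + 8×4 + 17×5 + 11×3 + 17×5 + 14×4 + 10×3 + 16×6 = 453
Fresno: 18×4 + 8×3 + 17×6 + 11×4 + 17×3 + 14×5 + 10×6 + 16×3 = 471
Boston: 18×5 + 8×6 + 17×4 + 11×1 + 17×4 + 14×1 + 10×5 + 16×1 = 365
Geneva: 18×1 + 8×5 + 17×2 + 11×5 + 17×1 + 14×2 + 10×1 + 16×2 = 234

Fresno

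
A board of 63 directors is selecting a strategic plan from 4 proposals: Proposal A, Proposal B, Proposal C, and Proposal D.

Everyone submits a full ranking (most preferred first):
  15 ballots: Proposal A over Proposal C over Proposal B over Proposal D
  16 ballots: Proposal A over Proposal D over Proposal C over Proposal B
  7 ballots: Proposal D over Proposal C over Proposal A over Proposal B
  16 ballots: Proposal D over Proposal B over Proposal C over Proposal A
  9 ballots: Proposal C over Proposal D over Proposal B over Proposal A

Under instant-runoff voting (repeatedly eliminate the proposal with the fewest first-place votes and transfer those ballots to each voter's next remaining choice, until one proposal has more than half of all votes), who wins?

Proposal D

Round 1: Proposal A 31, Proposal B 0, Proposal C 9, Proposal D 23. Proposal B eliminated.
Round 2: Proposal A 31, Proposal C 9, Proposal D 23. Proposal C eliminated.
Round 3: Proposal A 31, Proposal D 32. Proposal D has a majority (≥32).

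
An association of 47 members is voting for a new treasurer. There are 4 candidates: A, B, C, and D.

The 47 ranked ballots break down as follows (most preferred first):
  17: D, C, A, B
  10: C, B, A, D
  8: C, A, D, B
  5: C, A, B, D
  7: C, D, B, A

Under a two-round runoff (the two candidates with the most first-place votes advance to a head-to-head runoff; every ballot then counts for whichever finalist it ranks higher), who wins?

C

Round 1 first-place votes: A 0, B 0, C 30, D 17. C and D advance.
Runoff: C is ranked above D on 30 ballots, D above C on 17.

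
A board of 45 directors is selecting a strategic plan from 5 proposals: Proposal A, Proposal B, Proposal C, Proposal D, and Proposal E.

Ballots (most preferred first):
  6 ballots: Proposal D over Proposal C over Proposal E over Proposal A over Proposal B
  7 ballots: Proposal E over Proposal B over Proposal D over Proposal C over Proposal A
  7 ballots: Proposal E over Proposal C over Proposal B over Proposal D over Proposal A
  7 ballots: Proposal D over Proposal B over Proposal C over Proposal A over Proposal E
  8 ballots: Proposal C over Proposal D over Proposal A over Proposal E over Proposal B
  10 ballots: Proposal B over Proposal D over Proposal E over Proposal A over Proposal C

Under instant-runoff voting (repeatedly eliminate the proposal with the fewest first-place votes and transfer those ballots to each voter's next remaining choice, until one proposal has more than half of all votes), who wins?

Round 1: Proposal A 0, Proposal B 10, Proposal C 8, Proposal D 13, Proposal E 14. Proposal A eliminated.
Round 2: Proposal B 10, Proposal C 8, Proposal D 13, Proposal E 14. Proposal C eliminated.
Round 3: Proposal B 10, Proposal D 21, Proposal E 14. Proposal B eliminated.
Round 4: Proposal D 31, Proposal E 14. Proposal D has a majority (≥23).

Proposal D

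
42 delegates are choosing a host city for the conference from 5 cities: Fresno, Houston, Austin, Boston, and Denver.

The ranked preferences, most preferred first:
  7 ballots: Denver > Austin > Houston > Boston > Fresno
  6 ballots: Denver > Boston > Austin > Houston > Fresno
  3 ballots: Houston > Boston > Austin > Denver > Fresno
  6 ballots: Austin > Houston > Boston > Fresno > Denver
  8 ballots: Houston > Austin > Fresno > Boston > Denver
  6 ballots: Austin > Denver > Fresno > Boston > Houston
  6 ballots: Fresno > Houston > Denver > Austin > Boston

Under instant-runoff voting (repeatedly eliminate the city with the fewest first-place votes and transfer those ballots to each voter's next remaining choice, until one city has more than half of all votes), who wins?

Round 1: Fresno 6, Houston 11, Austin 12, Boston 0, Denver 13. Boston eliminated.
Round 2: Fresno 6, Houston 11, Austin 12, Denver 13. Fresno eliminated.
Round 3: Houston 17, Austin 12, Denver 13. Austin eliminated.
Round 4: Houston 23, Denver 19. Houston has a majority (≥22).

Houston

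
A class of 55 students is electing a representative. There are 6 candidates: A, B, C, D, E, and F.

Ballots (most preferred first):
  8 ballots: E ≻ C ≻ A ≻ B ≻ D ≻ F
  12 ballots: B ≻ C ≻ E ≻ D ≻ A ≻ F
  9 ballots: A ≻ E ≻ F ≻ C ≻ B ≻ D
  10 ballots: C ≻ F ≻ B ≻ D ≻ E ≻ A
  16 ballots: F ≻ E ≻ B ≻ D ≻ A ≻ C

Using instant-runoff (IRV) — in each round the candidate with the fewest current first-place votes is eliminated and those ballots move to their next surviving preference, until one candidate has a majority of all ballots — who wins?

Round 1: A 9, B 12, C 10, D 0, E 8, F 16. D eliminated.
Round 2: A 9, B 12, C 10, E 8, F 16. E eliminated.
Round 3: A 9, B 12, C 18, F 16. A eliminated.
Round 4: B 12, C 18, F 25. B eliminated.
Round 5: C 30, F 25. C has a majority (≥28).

C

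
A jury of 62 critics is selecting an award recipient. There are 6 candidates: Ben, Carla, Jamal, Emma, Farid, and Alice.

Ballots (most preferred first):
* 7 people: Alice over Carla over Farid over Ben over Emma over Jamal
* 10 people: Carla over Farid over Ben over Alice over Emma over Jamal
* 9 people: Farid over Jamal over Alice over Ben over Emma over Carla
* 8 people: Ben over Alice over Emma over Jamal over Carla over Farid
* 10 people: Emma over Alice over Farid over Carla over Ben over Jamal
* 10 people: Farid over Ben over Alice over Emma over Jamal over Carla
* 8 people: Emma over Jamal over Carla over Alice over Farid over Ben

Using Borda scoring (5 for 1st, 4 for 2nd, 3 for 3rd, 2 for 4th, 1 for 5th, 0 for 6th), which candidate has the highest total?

Ben: 7×2 + 10×3 + 9×2 + 8×5 + 10×1 + 10×4 + 8×0 = 152
Carla: 7×4 + 10×5 + 9×0 + 8×1 + 10×2 + 10×0 + 8×3 = 130
Jamal: 7×0 + 10×0 + 9×4 + 8×2 + 10×0 + 10×1 + 8×4 = 94
Emma: 7×1 + 10×1 + 9×1 + 8×3 + 10×5 + 10×2 + 8×5 = 160
Farid: 7×3 + 10×4 + 9×5 + 8×0 + 10×3 + 10×5 + 8×1 = 194
Alice: 7×5 + 10×2 + 9×3 + 8×4 + 10×4 + 10×3 + 8×2 = 200

Alice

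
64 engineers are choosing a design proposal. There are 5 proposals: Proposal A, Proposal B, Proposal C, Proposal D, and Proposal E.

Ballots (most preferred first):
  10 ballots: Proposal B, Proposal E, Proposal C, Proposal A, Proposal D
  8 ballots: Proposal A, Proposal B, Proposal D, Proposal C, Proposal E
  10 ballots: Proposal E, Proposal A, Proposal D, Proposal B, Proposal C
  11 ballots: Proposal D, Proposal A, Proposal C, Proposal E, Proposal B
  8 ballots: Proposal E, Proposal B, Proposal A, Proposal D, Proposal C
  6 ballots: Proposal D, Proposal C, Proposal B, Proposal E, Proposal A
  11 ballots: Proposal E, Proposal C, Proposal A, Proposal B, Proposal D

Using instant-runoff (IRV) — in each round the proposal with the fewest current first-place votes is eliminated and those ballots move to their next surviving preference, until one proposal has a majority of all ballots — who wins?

Proposal E

Round 1: Proposal A 8, Proposal B 10, Proposal C 0, Proposal D 17, Proposal E 29. Proposal C eliminated.
Round 2: Proposal A 8, Proposal B 10, Proposal D 17, Proposal E 29. Proposal A eliminated.
Round 3: Proposal B 18, Proposal D 17, Proposal E 29. Proposal D eliminated.
Round 4: Proposal B 24, Proposal E 40. Proposal E has a majority (≥33).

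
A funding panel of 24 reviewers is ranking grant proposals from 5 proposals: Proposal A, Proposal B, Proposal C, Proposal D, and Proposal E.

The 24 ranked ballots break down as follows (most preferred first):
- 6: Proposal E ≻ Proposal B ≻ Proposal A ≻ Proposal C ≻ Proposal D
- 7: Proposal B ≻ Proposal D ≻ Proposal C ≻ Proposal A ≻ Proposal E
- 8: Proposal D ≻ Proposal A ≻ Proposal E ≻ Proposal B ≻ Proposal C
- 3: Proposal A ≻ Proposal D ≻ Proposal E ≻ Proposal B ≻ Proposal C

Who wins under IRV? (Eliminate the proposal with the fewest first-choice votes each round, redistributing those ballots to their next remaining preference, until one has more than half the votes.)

Proposal B

Round 1: Proposal A 3, Proposal B 7, Proposal C 0, Proposal D 8, Proposal E 6. Proposal C eliminated.
Round 2: Proposal A 3, Proposal B 7, Proposal D 8, Proposal E 6. Proposal A eliminated.
Round 3: Proposal B 7, Proposal D 11, Proposal E 6. Proposal E eliminated.
Round 4: Proposal B 13, Proposal D 11. Proposal B has a majority (≥13).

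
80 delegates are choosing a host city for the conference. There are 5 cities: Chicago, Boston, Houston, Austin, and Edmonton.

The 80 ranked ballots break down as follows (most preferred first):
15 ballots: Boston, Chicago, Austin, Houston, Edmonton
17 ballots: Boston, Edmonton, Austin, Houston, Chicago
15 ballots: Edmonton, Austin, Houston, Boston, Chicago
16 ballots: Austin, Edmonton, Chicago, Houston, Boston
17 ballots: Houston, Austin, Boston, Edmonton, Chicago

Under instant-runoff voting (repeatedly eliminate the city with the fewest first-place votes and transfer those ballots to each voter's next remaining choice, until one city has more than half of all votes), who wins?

Round 1: Chicago 0, Boston 32, Houston 17, Austin 16, Edmonton 15. Chicago eliminated.
Round 2: Boston 32, Houston 17, Austin 16, Edmonton 15. Edmonton eliminated.
Round 3: Boston 32, Houston 17, Austin 31. Houston eliminated.
Round 4: Boston 32, Austin 48. Austin has a majority (≥41).

Austin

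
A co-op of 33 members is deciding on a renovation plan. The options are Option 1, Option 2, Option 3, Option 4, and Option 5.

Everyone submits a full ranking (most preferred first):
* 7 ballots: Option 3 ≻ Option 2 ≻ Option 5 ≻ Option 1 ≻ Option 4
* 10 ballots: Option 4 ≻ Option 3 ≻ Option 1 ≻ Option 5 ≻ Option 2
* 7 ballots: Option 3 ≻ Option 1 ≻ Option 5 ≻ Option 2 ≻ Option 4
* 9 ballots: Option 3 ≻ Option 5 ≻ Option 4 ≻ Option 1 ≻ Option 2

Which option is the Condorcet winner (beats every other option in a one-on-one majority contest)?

Option 3

Option 3 vs Option 1: 33–0
Option 3 vs Option 2: 33–0
Option 3 vs Option 4: 23–10
Option 3 vs Option 5: 33–0
Option 3 beats every other option.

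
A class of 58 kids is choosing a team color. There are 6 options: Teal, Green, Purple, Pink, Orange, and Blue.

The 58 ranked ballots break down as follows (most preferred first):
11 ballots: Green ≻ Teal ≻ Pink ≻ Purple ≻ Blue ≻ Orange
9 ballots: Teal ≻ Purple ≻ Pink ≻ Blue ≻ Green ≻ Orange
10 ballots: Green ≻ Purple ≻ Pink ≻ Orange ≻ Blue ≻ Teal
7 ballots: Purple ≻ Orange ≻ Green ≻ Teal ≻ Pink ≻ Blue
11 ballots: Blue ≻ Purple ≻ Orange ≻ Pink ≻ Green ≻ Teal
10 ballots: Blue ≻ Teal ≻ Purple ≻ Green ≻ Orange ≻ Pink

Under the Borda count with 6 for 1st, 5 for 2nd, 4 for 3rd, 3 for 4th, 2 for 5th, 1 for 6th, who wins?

Teal: 11×5 + 9×6 + 10×1 + 7×3 + 11×1 + 10×5 = 201
Green: 11×6 + 9×2 + 10×6 + 7×4 + 11×2 + 10×3 = 224
Purple: 11×3 + 9×5 + 10×5 + 7×6 + 11×5 + 10×4 = 265
Pink: 11×4 + 9×4 + 10×4 + 7×2 + 11×3 + 10×1 = 177
Orange: 11×1 + 9×1 + 10×3 + 7×5 + 11×4 + 10×2 = 149
Blue: 11×2 + 9×3 + 10×2 + 7×1 + 11×6 + 10×6 = 202

Purple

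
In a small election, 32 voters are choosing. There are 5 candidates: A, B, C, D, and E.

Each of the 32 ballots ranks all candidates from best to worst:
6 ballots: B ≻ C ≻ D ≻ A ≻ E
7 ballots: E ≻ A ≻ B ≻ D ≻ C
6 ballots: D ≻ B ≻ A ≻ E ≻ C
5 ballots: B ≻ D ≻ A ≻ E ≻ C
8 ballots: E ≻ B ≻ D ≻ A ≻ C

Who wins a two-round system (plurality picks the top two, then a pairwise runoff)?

Round 1 first-place votes: A 0, B 11, C 0, D 6, E 15. E and B advance.
Runoff: E is ranked above B on 15 ballots, B above E on 17.

B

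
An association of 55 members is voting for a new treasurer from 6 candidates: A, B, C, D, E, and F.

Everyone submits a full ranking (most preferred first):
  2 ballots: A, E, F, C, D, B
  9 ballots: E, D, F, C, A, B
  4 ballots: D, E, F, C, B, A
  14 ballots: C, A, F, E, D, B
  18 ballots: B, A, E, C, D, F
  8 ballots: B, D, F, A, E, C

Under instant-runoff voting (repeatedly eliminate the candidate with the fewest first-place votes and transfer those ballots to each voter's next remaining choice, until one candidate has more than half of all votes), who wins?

Round 1: A 2, B 26, C 14, D 4, E 9, F 0. F eliminated.
Round 2: A 2, B 26, C 14, D 4, E 9. A eliminated.
Round 3: B 26, C 14, D 4, E 11. D eliminated.
Round 4: B 26, C 14, E 15. C eliminated.
Round 5: B 26, E 29. E has a majority (≥28).

E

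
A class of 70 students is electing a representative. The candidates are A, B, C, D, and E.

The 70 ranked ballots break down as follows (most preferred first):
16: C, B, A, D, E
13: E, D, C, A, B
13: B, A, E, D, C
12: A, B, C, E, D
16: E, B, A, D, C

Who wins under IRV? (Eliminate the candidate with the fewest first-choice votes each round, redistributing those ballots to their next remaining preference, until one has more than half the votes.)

B

Round 1: A 12, B 13, C 16, D 0, E 29. D eliminated.
Round 2: A 12, B 13, C 16, E 29. A eliminated.
Round 3: B 25, C 16, E 29. C eliminated.
Round 4: B 41, E 29. B has a majority (≥36).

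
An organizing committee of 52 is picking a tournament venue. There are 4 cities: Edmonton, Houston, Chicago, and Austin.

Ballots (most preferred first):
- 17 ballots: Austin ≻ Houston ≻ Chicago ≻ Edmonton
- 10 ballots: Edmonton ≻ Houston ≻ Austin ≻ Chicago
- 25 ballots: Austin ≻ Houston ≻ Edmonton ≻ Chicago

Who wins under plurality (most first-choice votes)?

First-place votes: Edmonton 10, Houston 0, Chicago 0, Austin 42.

Austin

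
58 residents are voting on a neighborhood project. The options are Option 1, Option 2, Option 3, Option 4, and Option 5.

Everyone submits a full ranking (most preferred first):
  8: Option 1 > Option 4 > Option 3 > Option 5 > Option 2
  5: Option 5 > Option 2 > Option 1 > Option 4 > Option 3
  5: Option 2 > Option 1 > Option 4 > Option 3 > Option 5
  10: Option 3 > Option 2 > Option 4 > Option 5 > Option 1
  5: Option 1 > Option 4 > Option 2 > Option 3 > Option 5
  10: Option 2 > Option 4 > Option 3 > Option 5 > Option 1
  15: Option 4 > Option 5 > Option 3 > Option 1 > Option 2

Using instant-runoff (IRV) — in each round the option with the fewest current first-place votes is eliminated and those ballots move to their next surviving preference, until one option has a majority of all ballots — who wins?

Round 1: Option 1 13, Option 2 15, Option 3 10, Option 4 15, Option 5 5. Option 5 eliminated.
Round 2: Option 1 13, Option 2 20, Option 3 10, Option 4 15. Option 3 eliminated.
Round 3: Option 1 13, Option 2 30, Option 4 15. Option 2 has a majority (≥30).

Option 2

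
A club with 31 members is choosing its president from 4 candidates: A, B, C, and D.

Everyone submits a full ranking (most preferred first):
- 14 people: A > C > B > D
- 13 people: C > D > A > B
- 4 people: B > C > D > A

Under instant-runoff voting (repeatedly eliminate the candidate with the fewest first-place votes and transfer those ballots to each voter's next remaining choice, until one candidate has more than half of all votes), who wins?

C

Round 1: A 14, B 4, C 13, D 0. D eliminated.
Round 2: A 14, B 4, C 13. B eliminated.
Round 3: A 14, C 17. C has a majority (≥16).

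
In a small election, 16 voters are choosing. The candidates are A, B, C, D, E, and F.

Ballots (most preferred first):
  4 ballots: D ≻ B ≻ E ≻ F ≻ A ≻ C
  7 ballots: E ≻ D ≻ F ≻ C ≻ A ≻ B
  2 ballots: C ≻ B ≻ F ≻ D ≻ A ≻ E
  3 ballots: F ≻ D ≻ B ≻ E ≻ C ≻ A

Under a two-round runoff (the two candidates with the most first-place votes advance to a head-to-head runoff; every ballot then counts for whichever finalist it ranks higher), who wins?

Round 1 first-place votes: A 0, B 0, C 2, D 4, E 7, F 3. E and D advance.
Runoff: E is ranked above D on 7 ballots, D above E on 9.

D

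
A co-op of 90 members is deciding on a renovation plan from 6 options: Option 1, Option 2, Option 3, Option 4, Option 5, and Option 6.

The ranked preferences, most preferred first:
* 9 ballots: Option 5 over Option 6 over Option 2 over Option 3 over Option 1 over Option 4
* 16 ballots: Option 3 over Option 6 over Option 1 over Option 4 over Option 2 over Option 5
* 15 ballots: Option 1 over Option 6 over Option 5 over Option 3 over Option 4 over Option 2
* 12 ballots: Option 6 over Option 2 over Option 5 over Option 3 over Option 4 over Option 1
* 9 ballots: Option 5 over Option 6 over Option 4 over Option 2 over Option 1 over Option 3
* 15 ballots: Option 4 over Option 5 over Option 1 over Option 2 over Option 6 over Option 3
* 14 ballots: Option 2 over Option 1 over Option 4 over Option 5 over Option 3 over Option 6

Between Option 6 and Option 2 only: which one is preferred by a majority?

Option 6 is ranked above Option 2 on 61 ballots; Option 2 above Option 6 on 29.

Option 6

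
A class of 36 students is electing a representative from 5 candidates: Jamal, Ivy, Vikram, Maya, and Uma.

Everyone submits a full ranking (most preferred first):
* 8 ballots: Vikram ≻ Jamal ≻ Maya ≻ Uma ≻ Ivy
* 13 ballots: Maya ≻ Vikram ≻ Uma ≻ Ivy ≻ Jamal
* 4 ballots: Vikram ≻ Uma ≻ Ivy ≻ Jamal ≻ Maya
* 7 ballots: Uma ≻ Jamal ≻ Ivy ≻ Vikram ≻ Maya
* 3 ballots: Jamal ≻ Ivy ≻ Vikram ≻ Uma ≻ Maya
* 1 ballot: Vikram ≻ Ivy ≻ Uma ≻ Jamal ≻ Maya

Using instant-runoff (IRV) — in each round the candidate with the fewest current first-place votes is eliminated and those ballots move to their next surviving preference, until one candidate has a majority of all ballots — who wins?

Round 1: Jamal 3, Ivy 0, Vikram 13, Maya 13, Uma 7. Ivy eliminated.
Round 2: Jamal 3, Vikram 13, Maya 13, Uma 7. Jamal eliminated.
Round 3: Vikram 16, Maya 13, Uma 7. Uma eliminated.
Round 4: Vikram 23, Maya 13. Vikram has a majority (≥19).

Vikram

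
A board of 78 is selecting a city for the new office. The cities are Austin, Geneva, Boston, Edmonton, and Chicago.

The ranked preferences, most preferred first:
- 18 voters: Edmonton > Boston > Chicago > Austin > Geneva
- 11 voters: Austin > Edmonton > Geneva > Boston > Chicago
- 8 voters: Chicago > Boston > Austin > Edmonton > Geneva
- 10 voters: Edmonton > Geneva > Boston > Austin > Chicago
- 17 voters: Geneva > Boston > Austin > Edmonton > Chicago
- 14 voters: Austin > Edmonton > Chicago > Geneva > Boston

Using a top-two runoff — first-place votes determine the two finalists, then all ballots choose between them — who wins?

Austin

Round 1 first-place votes: Austin 25, Geneva 17, Boston 0, Edmonton 28, Chicago 8. Edmonton and Austin advance.
Runoff: Edmonton is ranked above Austin on 28 ballots, Austin above Edmonton on 50.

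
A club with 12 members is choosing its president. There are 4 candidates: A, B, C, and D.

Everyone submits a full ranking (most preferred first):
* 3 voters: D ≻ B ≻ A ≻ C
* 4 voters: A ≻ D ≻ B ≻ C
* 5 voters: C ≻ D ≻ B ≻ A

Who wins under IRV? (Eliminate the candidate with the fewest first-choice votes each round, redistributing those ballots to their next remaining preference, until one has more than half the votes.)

A

Round 1: A 4, B 0, C 5, D 3. B eliminated.
Round 2: A 4, C 5, D 3. D eliminated.
Round 3: A 7, C 5. A has a majority (≥7).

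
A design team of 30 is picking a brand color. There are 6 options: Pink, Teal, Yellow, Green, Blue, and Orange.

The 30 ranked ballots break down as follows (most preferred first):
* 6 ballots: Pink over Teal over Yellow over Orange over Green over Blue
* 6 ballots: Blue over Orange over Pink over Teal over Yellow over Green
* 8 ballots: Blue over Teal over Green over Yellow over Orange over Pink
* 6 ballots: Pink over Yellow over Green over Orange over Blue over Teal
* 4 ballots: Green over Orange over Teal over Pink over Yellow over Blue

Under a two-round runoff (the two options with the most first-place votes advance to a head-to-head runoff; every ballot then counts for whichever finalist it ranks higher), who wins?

Round 1 first-place votes: Pink 12, Teal 0, Yellow 0, Green 4, Blue 14, Orange 0. Blue and Pink advance.
Runoff: Blue is ranked above Pink on 14 ballots, Pink above Blue on 16.

Pink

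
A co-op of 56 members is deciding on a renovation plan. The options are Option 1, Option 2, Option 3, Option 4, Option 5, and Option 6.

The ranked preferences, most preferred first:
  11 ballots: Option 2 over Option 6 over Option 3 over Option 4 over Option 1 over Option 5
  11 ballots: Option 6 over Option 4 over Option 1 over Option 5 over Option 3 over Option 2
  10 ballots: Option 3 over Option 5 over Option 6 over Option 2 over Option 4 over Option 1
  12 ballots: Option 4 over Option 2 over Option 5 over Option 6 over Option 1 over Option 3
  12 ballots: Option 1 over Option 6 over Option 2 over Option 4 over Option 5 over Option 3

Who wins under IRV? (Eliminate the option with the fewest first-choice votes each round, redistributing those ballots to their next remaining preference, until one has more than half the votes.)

Option 6

Round 1: Option 1 12, Option 2 11, Option 3 10, Option 4 12, Option 5 0, Option 6 11. Option 5 eliminated.
Round 2: Option 1 12, Option 2 11, Option 3 10, Option 4 12, Option 6 11. Option 3 eliminated.
Round 3: Option 1 12, Option 2 11, Option 4 12, Option 6 21. Option 2 eliminated.
Round 4: Option 1 12, Option 4 12, Option 6 32. Option 6 has a majority (≥29).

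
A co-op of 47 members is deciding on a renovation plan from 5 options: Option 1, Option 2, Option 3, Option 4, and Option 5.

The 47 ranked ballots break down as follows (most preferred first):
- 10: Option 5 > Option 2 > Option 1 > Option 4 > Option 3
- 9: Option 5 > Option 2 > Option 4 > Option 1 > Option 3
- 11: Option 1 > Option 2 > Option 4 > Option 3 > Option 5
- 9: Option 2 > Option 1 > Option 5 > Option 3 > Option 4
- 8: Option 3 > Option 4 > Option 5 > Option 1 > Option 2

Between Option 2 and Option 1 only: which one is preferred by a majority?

Option 2 is ranked above Option 1 on 28 ballots; Option 1 above Option 2 on 19.

Option 2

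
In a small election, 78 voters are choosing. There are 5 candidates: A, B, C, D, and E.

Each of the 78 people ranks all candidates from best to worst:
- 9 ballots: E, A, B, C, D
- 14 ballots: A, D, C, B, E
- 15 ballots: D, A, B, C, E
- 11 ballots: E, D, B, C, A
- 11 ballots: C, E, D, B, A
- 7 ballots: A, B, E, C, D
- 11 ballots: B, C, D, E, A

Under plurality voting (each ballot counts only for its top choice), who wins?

A

First-place votes: A 21, B 11, C 11, D 15, E 20.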